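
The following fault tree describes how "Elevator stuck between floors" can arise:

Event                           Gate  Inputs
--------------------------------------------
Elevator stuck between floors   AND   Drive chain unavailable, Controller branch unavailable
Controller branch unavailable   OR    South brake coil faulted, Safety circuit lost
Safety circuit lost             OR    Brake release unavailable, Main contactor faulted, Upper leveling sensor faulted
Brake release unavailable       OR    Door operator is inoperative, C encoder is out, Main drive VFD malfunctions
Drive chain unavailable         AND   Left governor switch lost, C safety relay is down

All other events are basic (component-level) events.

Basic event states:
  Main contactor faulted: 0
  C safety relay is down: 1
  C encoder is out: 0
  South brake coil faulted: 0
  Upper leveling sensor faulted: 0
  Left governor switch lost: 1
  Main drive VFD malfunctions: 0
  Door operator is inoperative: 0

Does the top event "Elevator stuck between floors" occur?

Drive chain unavailable [AND]: Left governor switch lost=occurs, C safety relay is down=occurs → all inputs occur → occurs.
Brake release unavailable [OR]: Door operator is inoperative=not, C encoder is out=not, Main drive VFD malfunctions=not → no input occurs → does not occur.
Safety circuit lost [OR]: Brake release unavailable=not, Main contactor faulted=not, Upper leveling sensor faulted=not → no input occurs → does not occur.
Controller branch unavailable [OR]: South brake coil faulted=not, Safety circuit lost=not → no input occurs → does not occur.
Elevator stuck between floors [AND]: Drive chain unavailable=occurs, Controller branch unavailable=not → not all inputs occur → does not occur.

No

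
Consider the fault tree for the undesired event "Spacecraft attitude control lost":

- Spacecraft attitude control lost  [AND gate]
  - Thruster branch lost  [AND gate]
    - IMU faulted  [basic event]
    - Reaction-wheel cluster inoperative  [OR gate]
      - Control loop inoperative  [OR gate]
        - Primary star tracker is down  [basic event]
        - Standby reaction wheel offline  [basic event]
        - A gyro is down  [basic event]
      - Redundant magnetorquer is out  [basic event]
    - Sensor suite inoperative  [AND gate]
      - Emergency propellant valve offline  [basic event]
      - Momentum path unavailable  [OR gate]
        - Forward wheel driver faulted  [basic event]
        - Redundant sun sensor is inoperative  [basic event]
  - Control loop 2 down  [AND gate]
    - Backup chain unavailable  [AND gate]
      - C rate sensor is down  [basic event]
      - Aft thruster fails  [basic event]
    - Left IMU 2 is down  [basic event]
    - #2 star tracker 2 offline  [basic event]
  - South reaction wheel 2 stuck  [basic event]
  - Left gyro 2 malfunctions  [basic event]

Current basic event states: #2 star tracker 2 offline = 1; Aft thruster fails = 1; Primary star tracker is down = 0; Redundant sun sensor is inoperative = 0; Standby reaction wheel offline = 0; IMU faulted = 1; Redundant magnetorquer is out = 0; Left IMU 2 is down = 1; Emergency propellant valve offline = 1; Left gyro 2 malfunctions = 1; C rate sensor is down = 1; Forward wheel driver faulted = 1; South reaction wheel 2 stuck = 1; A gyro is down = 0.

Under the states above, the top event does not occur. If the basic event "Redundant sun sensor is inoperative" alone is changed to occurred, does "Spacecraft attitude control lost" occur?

Counterfactual: set "Redundant sun sensor is inoperative" to occurred.
Control loop inoperative [OR]: Primary star tracker is down=not, Standby reaction wheel offline=not, A gyro is down=not → no input occurs → does not occur.
Reaction-wheel cluster inoperative [OR]: Control loop inoperative=not, Redundant magnetorquer is out=not → no input occurs → does not occur.
Momentum path unavailable [OR]: Forward wheel driver faulted=occurs, Redundant sun sensor is inoperative=occurs → at least one input occurs → occurs.
Sensor suite inoperative [AND]: Emergency propellant valve offline=occurs, Momentum path unavailable=occurs → all inputs occur → occurs.
Thruster branch lost [AND]: IMU faulted=occurs, Reaction-wheel cluster inoperative=not, Sensor suite inoperative=occurs → not all inputs occur → does not occur.
Backup chain unavailable [AND]: C rate sensor is down=occurs, Aft thruster fails=occurs → all inputs occur → occurs.
Control loop 2 down [AND]: Backup chain unavailable=occurs, Left IMU 2 is down=occurs, #2 star tracker 2 offline=occurs → all inputs occur → occurs.
Spacecraft attitude control lost [AND]: Thruster branch lost=not, Control loop 2 down=occurs, South reaction wheel 2 stuck=occurs, Left gyro 2 malfunctions=occurs → not all inputs occur → does not occur.

No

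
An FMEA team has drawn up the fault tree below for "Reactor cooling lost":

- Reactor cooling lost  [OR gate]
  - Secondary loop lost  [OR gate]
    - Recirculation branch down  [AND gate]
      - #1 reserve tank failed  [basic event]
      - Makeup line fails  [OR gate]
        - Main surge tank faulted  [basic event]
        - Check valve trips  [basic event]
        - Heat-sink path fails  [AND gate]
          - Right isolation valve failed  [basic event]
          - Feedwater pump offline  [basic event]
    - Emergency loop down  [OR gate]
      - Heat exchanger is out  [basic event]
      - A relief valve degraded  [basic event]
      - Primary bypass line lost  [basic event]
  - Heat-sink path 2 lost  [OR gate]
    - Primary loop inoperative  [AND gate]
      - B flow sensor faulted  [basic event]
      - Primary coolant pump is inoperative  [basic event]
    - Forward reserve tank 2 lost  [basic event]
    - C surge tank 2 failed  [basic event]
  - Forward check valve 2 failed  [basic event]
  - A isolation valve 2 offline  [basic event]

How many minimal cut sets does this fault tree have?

Heat-sink path fails [AND]: one cut set from each child combined → 1 × 1 = 1 cut set(s).
Makeup line fails [OR]: union of children's cut sets → 3 cut set(s).
Recirculation branch down [AND]: one cut set from each child combined → 1 × 3 = 3 cut set(s).
Emergency loop down [OR]: union of children's cut sets → 3 cut set(s).
Secondary loop lost [OR]: union of children's cut sets → 6 cut set(s).
Primary loop inoperative [AND]: one cut set from each child combined → 1 × 1 = 1 cut set(s).
Heat-sink path 2 lost [OR]: union of children's cut sets → 3 cut set(s).
Reactor cooling lost [OR]: union of children's cut sets → 11 cut set(s).

11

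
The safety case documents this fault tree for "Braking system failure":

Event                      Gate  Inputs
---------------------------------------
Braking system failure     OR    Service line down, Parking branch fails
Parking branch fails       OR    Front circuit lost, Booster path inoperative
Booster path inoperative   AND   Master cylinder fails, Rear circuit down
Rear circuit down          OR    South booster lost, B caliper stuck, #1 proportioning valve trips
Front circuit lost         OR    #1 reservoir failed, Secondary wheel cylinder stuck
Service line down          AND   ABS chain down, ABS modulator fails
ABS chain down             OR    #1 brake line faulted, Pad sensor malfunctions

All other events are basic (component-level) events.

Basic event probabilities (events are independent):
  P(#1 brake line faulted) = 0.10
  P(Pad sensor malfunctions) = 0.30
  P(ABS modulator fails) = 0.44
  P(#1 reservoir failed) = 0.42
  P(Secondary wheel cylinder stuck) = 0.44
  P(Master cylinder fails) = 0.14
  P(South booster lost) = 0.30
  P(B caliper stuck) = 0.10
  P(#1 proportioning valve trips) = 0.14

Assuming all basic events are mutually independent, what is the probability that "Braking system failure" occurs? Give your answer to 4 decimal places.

P(ABS chain down) [OR] = 1 − (1−0.10) × (1−0.30) = 0.370000
P(Service line down) [AND] = 0.370000 × 0.44 = 0.162800
P(Front circuit lost) [OR] = 1 − (1−0.42) × (1−0.44) = 0.675200
P(Rear circuit down) [OR] = 1 − (1−0.30) × (1−0.10) × (1−0.14) = 0.458200
P(Booster path inoperative) [AND] = 0.14 × 0.458200 = 0.064148
P(Parking branch fails) [OR] = 1 − (1−0.675200) × (1−0.064148) = 0.696035
P(Braking system failure) [OR] = 1 − (1−0.162800) × (1−0.696035) = 0.745521
Rounded to 4 decimal places: P(Braking system failure) ≈ 0.7455.

0.7455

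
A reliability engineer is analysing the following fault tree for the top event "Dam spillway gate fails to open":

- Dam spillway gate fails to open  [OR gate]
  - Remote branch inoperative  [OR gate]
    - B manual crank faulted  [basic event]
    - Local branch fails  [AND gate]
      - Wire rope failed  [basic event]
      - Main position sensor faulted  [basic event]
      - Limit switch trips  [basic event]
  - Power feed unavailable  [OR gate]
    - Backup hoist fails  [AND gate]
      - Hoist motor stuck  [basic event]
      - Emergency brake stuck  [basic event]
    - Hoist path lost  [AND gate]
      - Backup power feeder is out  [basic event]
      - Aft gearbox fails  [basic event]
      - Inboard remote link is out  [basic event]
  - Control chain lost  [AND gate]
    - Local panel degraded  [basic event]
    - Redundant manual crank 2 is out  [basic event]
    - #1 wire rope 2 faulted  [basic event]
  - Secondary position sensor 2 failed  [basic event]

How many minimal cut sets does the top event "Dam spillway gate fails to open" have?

6

Local branch fails [AND]: one cut set from each child combined → 1 × 1 × 1 = 1 cut set(s).
Remote branch inoperative [OR]: union of children's cut sets → 2 cut set(s).
Backup hoist fails [AND]: one cut set from each child combined → 1 × 1 = 1 cut set(s).
Hoist path lost [AND]: one cut set from each child combined → 1 × 1 × 1 = 1 cut set(s).
Power feed unavailable [OR]: union of children's cut sets → 2 cut set(s).
Control chain lost [AND]: one cut set from each child combined → 1 × 1 × 1 = 1 cut set(s).
Dam spillway gate fails to open [OR]: union of children's cut sets → 6 cut set(s).
Minimal cut sets: {B manual crank faulted}; {Limit switch trips, Main position sensor faulted, Wire rope failed}; {Emergency brake stuck, Hoist motor stuck}; {Aft gearbox fails, Backup power feeder is out, Inboard remote link is out}; {#1 wire rope 2 faulted, Local panel degraded, Redundant manual crank 2 is out}; {Secondary position sensor 2 failed}.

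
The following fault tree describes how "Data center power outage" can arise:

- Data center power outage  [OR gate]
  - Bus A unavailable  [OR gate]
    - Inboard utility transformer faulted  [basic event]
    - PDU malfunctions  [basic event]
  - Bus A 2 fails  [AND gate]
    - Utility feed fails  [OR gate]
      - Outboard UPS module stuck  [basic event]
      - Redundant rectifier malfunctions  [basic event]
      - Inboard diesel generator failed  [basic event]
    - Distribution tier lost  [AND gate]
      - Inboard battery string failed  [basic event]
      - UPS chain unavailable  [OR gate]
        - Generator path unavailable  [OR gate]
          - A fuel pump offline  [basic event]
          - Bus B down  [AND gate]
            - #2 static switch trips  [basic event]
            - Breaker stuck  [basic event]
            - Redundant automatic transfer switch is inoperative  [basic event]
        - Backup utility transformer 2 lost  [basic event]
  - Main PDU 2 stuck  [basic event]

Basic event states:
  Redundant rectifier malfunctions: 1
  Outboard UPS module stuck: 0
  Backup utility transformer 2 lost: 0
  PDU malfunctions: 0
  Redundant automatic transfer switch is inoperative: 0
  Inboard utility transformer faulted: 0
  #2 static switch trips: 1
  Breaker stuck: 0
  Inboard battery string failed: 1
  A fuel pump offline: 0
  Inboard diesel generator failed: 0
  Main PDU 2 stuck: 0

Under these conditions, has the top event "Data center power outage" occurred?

Bus A unavailable [OR]: Inboard utility transformer faulted=not, PDU malfunctions=not → no input occurs → does not occur.
Utility feed fails [OR]: Outboard UPS module stuck=not, Redundant rectifier malfunctions=occurs, Inboard diesel generator failed=not → at least one input occurs → occurs.
Bus B down [AND]: #2 static switch trips=occurs, Breaker stuck=not, Redundant automatic transfer switch is inoperative=not → not all inputs occur → does not occur.
Generator path unavailable [OR]: A fuel pump offline=not, Bus B down=not → no input occurs → does not occur.
UPS chain unavailable [OR]: Generator path unavailable=not, Backup utility transformer 2 lost=not → no input occurs → does not occur.
Distribution tier lost [AND]: Inboard battery string failed=occurs, UPS chain unavailable=not → not all inputs occur → does not occur.
Bus A 2 fails [AND]: Utility feed fails=occurs, Distribution tier lost=not → not all inputs occur → does not occur.
Data center power outage [OR]: Bus A unavailable=not, Bus A 2 fails=not, Main PDU 2 stuck=not → no input occurs → does not occur.

No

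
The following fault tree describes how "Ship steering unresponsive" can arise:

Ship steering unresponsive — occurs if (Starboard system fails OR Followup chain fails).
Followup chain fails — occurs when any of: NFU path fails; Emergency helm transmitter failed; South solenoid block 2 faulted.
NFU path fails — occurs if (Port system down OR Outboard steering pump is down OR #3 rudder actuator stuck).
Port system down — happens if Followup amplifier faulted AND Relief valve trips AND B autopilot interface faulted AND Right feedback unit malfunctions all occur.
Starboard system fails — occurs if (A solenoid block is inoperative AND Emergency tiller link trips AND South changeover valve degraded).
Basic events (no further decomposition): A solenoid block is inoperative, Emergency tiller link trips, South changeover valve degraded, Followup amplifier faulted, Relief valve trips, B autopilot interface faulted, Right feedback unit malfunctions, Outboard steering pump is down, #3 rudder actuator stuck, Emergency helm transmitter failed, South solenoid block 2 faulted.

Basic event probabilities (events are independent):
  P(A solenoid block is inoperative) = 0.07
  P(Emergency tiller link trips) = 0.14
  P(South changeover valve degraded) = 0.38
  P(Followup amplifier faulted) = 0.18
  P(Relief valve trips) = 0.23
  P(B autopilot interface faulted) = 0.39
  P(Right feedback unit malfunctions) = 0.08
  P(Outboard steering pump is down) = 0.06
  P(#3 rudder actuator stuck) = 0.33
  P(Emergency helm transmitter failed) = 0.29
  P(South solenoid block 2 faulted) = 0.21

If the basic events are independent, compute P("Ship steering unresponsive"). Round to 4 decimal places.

0.6485

P(Starboard system fails) [AND] = 0.07 × 0.14 × 0.38 = 0.003724
P(Port system down) [AND] = 0.18 × 0.23 × 0.39 × 0.08 = 0.001292
P(NFU path fails) [OR] = 1 − (1−0.001292) × (1−0.06) × (1−0.33) = 0.371014
P(Followup chain fails) [OR] = 1 − (1−0.371014) × (1−0.29) × (1−0.21) = 0.647202
P(Ship steering unresponsive) [OR] = 1 − (1−0.003724) × (1−0.647202) = 0.648516
Rounded to 4 decimal places: P(Ship steering unresponsive) ≈ 0.6485.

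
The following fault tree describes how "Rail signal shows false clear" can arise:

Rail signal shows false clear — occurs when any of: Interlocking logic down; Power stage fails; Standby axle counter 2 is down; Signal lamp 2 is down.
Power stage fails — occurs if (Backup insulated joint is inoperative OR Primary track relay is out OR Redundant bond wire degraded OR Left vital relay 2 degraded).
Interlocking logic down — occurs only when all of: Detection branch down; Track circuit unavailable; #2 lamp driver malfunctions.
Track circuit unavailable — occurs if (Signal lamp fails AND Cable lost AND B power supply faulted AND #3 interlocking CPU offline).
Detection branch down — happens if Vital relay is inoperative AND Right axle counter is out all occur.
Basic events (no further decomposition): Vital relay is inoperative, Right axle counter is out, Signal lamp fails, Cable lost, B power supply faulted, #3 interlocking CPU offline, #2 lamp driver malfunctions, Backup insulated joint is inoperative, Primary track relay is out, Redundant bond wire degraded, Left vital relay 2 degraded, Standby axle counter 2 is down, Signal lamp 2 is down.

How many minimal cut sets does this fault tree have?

Detection branch down [AND]: one cut set from each child combined → 1 × 1 = 1 cut set(s).
Track circuit unavailable [AND]: one cut set from each child combined → 1 × 1 × 1 × 1 = 1 cut set(s).
Interlocking logic down [AND]: one cut set from each child combined → 1 × 1 × 1 = 1 cut set(s).
Power stage fails [OR]: union of children's cut sets → 4 cut set(s).
Rail signal shows false clear [OR]: union of children's cut sets → 7 cut set(s).
Minimal cut sets: {#2 lamp driver malfunctions, #3 interlocking CPU offline, B power supply faulted, Cable lost, Right axle counter is out, Signal lamp fails, Vital relay is inoperative}; {Backup insulated joint is inoperative}; {Primary track relay is out}; {Redundant bond wire degraded}; {Left vital relay 2 degraded}; {Standby axle counter 2 is down}; {Signal lamp 2 is down}.

7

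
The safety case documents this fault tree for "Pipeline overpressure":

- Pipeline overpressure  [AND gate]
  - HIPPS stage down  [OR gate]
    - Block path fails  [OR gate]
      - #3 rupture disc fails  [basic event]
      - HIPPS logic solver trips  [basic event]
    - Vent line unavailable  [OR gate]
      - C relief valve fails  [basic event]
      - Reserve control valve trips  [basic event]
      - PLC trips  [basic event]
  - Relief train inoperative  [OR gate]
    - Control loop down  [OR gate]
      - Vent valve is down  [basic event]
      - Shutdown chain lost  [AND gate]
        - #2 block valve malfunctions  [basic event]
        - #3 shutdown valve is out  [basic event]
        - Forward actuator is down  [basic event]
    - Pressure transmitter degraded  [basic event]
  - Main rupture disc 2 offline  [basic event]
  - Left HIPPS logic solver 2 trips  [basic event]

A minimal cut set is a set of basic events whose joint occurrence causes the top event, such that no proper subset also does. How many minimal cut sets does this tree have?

15

Block path fails [OR]: union of children's cut sets → 2 cut set(s).
Vent line unavailable [OR]: union of children's cut sets → 3 cut set(s).
HIPPS stage down [OR]: union of children's cut sets → 5 cut set(s).
Shutdown chain lost [AND]: one cut set from each child combined → 1 × 1 × 1 = 1 cut set(s).
Control loop down [OR]: union of children's cut sets → 2 cut set(s).
Relief train inoperative [OR]: union of children's cut sets → 3 cut set(s).
Pipeline overpressure [AND]: one cut set from each child combined → 5 × 3 × 1 × 1 = 15 cut set(s).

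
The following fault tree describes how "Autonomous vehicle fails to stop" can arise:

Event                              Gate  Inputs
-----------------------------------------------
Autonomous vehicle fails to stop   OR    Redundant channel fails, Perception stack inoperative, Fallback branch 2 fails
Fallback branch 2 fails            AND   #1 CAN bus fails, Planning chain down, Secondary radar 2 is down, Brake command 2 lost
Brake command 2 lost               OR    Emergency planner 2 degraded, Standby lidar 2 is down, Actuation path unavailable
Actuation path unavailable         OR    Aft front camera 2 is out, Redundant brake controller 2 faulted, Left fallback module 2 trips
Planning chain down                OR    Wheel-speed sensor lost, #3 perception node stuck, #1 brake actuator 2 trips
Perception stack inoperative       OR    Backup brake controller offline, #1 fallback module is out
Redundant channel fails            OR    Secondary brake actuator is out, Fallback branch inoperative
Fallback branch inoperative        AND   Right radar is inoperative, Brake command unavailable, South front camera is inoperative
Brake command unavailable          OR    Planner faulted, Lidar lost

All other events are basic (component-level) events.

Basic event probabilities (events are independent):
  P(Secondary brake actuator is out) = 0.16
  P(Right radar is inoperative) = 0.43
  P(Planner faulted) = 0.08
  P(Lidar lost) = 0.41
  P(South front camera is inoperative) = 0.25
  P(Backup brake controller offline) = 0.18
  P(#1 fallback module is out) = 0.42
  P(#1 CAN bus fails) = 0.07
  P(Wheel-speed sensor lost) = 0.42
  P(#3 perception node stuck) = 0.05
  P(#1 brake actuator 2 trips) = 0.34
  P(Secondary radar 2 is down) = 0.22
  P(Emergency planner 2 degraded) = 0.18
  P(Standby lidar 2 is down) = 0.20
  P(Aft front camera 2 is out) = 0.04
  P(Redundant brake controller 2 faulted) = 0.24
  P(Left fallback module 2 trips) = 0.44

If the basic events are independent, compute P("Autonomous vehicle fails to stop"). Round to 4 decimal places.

P(Brake command unavailable) [OR] = 1 − (1−0.08) × (1−0.41) = 0.457200
P(Fallback branch inoperative) [AND] = 0.43 × 0.457200 × 0.25 = 0.049149
P(Redundant channel fails) [OR] = 1 − (1−0.16) × (1−0.049149) = 0.201285
P(Perception stack inoperative) [OR] = 1 − (1−0.18) × (1−0.42) = 0.524400
P(Planning chain down) [OR] = 1 − (1−0.42) × (1−0.05) × (1−0.34) = 0.636340
P(Actuation path unavailable) [OR] = 1 − (1−0.04) × (1−0.24) × (1−0.44) = 0.591424
P(Brake command 2 lost) [OR] = 1 − (1−0.18) × (1−0.20) × (1−0.591424) = 0.731974
P(Fallback branch 2 fails) [AND] = 0.07 × 0.636340 × 0.22 × 0.731974 = 0.007173
P(Autonomous vehicle fails to stop) [OR] = 1 − (1−0.201285) × (1−0.524400) × (1−0.007173) = 0.622856
Rounded to 4 decimal places: P(Autonomous vehicle fails to stop) ≈ 0.6229.

0.6229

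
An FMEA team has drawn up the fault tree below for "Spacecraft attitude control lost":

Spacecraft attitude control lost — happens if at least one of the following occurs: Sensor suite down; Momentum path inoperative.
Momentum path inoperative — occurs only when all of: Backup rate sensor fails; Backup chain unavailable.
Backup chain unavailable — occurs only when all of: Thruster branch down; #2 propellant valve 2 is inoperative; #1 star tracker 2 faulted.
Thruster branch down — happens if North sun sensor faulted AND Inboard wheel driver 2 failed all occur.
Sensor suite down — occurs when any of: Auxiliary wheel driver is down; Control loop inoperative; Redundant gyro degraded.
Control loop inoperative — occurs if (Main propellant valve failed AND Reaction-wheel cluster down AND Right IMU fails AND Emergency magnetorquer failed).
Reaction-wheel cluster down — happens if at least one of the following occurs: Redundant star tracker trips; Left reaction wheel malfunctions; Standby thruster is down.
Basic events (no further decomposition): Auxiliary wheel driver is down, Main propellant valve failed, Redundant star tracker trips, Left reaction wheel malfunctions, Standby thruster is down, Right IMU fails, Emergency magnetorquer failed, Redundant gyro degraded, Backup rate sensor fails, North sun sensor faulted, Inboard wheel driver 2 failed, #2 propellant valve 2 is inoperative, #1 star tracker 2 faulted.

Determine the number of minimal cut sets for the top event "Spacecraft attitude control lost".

6

Reaction-wheel cluster down [OR]: union of children's cut sets → 3 cut set(s).
Control loop inoperative [AND]: one cut set from each child combined → 1 × 3 × 1 × 1 = 3 cut set(s).
Sensor suite down [OR]: union of children's cut sets → 5 cut set(s).
Thruster branch down [AND]: one cut set from each child combined → 1 × 1 = 1 cut set(s).
Backup chain unavailable [AND]: one cut set from each child combined → 1 × 1 × 1 = 1 cut set(s).
Momentum path inoperative [AND]: one cut set from each child combined → 1 × 1 = 1 cut set(s).
Spacecraft attitude control lost [OR]: union of children's cut sets → 6 cut set(s).
Minimal cut sets: {Auxiliary wheel driver is down}; {Emergency magnetorquer failed, Main propellant valve failed, Redundant star tracker trips, Right IMU fails}; {Emergency magnetorquer failed, Left reaction wheel malfunctions, Main propellant valve failed, Right IMU fails}; {Emergency magnetorquer failed, Main propellant valve failed, Right IMU fails, Standby thruster is down}; {Redundant gyro degraded}; {#1 star tracker 2 faulted, #2 propellant valve 2 is inoperative, Backup rate sensor fails, Inboard wheel driver 2 failed, North sun sensor faulted}.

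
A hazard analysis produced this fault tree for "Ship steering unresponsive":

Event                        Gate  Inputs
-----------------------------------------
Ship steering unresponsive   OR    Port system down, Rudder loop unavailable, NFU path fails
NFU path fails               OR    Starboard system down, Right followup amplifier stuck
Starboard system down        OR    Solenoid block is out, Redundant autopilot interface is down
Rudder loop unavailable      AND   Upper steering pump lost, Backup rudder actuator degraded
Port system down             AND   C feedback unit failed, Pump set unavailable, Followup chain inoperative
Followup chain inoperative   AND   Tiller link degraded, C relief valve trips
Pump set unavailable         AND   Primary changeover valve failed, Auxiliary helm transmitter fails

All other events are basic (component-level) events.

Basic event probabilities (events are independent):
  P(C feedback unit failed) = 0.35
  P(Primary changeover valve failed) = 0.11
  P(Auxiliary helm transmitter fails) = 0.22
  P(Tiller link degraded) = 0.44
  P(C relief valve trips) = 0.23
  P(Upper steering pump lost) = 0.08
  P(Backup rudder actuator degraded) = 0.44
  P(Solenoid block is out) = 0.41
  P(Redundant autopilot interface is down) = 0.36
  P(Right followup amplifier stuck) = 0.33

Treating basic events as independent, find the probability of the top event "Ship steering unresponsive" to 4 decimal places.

0.7561

P(Pump set unavailable) [AND] = 0.11 × 0.22 = 0.024200
P(Followup chain inoperative) [AND] = 0.44 × 0.23 = 0.101200
P(Port system down) [AND] = 0.35 × 0.024200 × 0.101200 = 0.000857
P(Rudder loop unavailable) [AND] = 0.08 × 0.44 = 0.035200
P(Starboard system down) [OR] = 1 − (1−0.41) × (1−0.36) = 0.622400
P(NFU path fails) [OR] = 1 − (1−0.622400) × (1−0.33) = 0.747008
P(Ship steering unresponsive) [OR] = 1 − (1−0.000857) × (1−0.035200) × (1−0.747008) = 0.756123
Rounded to 4 decimal places: P(Ship steering unresponsive) ≈ 0.7561.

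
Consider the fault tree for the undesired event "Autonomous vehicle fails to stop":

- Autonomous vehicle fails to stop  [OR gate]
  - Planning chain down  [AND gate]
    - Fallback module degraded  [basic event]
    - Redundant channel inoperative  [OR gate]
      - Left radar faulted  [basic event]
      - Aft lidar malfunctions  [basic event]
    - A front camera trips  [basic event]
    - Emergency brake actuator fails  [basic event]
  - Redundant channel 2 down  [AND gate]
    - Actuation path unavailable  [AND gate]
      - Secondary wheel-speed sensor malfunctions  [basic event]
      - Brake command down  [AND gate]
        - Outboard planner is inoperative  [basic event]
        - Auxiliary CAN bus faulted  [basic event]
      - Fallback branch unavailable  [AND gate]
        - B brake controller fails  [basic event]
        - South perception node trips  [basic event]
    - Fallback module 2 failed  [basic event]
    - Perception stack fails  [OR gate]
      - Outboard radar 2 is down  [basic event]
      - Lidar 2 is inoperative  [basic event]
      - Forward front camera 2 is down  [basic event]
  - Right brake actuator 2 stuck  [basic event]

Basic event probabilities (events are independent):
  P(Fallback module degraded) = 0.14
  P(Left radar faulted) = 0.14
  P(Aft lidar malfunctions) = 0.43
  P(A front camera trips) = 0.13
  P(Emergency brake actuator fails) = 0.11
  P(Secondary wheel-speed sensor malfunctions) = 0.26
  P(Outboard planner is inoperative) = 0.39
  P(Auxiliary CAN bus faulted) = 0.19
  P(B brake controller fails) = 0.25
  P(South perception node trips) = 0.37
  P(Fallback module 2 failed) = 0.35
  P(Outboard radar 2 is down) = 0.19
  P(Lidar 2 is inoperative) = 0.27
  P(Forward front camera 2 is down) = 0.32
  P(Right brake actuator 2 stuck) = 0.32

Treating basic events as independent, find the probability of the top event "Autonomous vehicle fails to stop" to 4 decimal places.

P(Redundant channel inoperative) [OR] = 1 − (1−0.14) × (1−0.43) = 0.509800
P(Planning chain down) [AND] = 0.14 × 0.509800 × 0.13 × 0.11 = 0.001021
P(Brake command down) [AND] = 0.39 × 0.19 = 0.074100
P(Fallback branch unavailable) [AND] = 0.25 × 0.37 = 0.092500
P(Actuation path unavailable) [AND] = 0.26 × 0.074100 × 0.092500 = 0.001782
P(Perception stack fails) [OR] = 1 − (1−0.19) × (1−0.27) × (1−0.32) = 0.597916
P(Redundant channel 2 down) [AND] = 0.001782 × 0.35 × 0.597916 = 0.000373
P(Autonomous vehicle fails to stop) [OR] = 1 − (1−0.001021) × (1−0.000373) × (1−0.32) = 0.320948
Rounded to 4 decimal places: P(Autonomous vehicle fails to stop) ≈ 0.3209.

0.3209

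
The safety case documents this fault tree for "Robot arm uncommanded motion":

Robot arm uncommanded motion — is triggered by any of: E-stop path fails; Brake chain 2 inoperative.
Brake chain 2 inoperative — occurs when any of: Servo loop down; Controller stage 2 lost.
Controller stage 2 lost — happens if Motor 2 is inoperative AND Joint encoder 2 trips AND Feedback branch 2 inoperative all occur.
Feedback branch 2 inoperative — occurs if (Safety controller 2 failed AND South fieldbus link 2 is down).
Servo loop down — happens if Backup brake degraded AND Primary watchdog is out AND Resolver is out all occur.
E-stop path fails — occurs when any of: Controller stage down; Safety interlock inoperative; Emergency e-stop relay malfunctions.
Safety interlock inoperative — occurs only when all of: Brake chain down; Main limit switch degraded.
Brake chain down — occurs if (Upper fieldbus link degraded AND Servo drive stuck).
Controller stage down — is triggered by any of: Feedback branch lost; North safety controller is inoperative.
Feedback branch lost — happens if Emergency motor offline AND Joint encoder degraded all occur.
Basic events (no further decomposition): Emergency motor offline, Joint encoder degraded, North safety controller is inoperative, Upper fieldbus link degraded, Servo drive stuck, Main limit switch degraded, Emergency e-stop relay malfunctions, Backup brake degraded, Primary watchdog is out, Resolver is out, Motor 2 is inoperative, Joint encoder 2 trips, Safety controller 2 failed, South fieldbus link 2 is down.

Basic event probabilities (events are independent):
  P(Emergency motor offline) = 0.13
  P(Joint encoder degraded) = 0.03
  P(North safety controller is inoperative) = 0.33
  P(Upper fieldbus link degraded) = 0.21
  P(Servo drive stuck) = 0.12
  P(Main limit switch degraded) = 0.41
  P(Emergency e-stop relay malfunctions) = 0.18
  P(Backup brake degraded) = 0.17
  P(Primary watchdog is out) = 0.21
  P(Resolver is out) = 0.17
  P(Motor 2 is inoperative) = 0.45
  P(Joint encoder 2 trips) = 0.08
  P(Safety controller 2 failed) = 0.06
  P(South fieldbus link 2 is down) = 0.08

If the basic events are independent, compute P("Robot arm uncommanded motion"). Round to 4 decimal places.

P(Feedback branch lost) [AND] = 0.13 × 0.03 = 0.003900
P(Controller stage down) [OR] = 1 − (1−0.003900) × (1−0.33) = 0.332613
P(Brake chain down) [AND] = 0.21 × 0.12 = 0.025200
P(Safety interlock inoperative) [AND] = 0.025200 × 0.41 = 0.010332
P(E-stop path fails) [OR] = 1 − (1−0.332613) × (1−0.010332) × (1−0.18) = 0.458397
P(Servo loop down) [AND] = 0.17 × 0.21 × 0.17 = 0.006069
P(Feedback branch 2 inoperative) [AND] = 0.06 × 0.08 = 0.004800
P(Controller stage 2 lost) [AND] = 0.45 × 0.08 × 0.004800 = 0.000173
P(Brake chain 2 inoperative) [OR] = 1 − (1−0.006069) × (1−0.000173) = 0.006241
P(Robot arm uncommanded motion) [OR] = 1 − (1−0.458397) × (1−0.006241) = 0.461777
Rounded to 4 decimal places: P(Robot arm uncommanded motion) ≈ 0.4618.

0.4618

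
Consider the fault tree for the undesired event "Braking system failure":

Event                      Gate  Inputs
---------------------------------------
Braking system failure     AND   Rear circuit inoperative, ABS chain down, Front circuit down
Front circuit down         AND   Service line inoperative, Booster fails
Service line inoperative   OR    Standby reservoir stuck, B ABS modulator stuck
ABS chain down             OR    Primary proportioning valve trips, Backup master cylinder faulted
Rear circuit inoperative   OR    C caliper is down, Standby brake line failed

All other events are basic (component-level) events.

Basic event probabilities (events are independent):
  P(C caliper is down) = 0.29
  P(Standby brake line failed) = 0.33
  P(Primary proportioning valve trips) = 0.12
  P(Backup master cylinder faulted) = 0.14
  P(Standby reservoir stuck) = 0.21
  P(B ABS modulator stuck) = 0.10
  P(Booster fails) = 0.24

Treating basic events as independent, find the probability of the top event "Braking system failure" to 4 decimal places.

P(Rear circuit inoperative) [OR] = 1 − (1−0.29) × (1−0.33) = 0.524300
P(ABS chain down) [OR] = 1 − (1−0.12) × (1−0.14) = 0.243200
P(Service line inoperative) [OR] = 1 − (1−0.21) × (1−0.10) = 0.289000
P(Front circuit down) [AND] = 0.289000 × 0.24 = 0.069360
P(Braking system failure) [AND] = 0.524300 × 0.243200 × 0.069360 = 0.008844
Rounded to 4 decimal places: P(Braking system failure) ≈ 0.0088.

0.0088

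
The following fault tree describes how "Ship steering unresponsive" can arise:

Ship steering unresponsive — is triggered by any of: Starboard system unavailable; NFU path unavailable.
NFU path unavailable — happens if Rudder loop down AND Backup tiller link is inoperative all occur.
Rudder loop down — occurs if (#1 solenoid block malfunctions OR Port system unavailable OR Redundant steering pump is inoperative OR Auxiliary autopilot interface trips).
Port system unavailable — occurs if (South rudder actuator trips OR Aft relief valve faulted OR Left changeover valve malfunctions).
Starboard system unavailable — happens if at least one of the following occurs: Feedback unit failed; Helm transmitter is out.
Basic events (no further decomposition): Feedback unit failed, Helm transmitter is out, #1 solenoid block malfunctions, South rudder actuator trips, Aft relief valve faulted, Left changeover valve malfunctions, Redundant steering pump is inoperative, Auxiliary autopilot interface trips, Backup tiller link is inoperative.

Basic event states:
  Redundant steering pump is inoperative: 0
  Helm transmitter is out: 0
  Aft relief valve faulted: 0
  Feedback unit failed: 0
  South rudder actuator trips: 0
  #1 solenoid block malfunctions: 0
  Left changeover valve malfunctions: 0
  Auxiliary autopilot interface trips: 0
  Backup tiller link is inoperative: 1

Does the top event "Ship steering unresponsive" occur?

Starboard system unavailable [OR]: Feedback unit failed=not, Helm transmitter is out=not → no input occurs → does not occur.
Port system unavailable [OR]: South rudder actuator trips=not, Aft relief valve faulted=not, Left changeover valve malfunctions=not → no input occurs → does not occur.
Rudder loop down [OR]: #1 solenoid block malfunctions=not, Port system unavailable=not, Redundant steering pump is inoperative=not, Auxiliary autopilot interface trips=not → no input occurs → does not occur.
NFU path unavailable [AND]: Rudder loop down=not, Backup tiller link is inoperative=occurs → not all inputs occur → does not occur.
Ship steering unresponsive [OR]: Starboard system unavailable=not, NFU path unavailable=not → no input occurs → does not occur.

No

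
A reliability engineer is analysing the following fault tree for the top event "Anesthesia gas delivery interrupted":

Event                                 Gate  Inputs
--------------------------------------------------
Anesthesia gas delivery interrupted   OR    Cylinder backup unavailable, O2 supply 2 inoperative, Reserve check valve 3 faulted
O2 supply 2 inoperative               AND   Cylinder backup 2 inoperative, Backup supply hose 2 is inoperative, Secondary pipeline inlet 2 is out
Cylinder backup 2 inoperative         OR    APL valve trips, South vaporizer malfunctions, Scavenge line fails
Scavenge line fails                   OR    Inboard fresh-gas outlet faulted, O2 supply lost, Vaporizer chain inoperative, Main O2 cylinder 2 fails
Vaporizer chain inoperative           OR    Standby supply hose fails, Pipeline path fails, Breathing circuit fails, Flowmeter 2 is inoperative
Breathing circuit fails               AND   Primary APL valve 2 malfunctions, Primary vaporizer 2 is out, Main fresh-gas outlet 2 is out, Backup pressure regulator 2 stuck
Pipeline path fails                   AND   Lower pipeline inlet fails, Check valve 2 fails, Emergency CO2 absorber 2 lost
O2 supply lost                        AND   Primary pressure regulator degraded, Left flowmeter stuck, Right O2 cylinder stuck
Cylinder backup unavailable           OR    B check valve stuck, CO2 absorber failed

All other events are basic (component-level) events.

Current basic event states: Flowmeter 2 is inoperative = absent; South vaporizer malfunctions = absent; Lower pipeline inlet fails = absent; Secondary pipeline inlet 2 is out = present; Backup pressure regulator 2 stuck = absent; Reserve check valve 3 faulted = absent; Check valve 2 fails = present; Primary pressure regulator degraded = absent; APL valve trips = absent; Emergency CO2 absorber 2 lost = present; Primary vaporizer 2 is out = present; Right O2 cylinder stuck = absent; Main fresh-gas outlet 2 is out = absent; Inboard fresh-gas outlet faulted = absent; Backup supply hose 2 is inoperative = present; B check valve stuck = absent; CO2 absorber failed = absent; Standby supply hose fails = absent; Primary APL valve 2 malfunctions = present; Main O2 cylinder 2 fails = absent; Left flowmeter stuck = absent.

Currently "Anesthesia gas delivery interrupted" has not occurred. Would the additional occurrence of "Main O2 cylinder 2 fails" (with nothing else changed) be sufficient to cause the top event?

Counterfactual: set "Main O2 cylinder 2 fails" to occurred.
Cylinder backup unavailable [OR]: B check valve stuck=not, CO2 absorber failed=not → no input occurs → does not occur.
O2 supply lost [AND]: Primary pressure regulator degraded=not, Left flowmeter stuck=not, Right O2 cylinder stuck=not → not all inputs occur → does not occur.
Pipeline path fails [AND]: Lower pipeline inlet fails=not, Check valve 2 fails=occurs, Emergency CO2 absorber 2 lost=occurs → not all inputs occur → does not occur.
Breathing circuit fails [AND]: Primary APL valve 2 malfunctions=occurs, Primary vaporizer 2 is out=occurs, Main fresh-gas outlet 2 is out=not, Backup pressure regulator 2 stuck=not → not all inputs occur → does not occur.
Vaporizer chain inoperative [OR]: Standby supply hose fails=not, Pipeline path fails=not, Breathing circuit fails=not, Flowmeter 2 is inoperative=not → no input occurs → does not occur.
Scavenge line fails [OR]: Inboard fresh-gas outlet faulted=not, O2 supply lost=not, Vaporizer chain inoperative=not, Main O2 cylinder 2 fails=occurs → at least one input occurs → occurs.
Cylinder backup 2 inoperative [OR]: APL valve trips=not, South vaporizer malfunctions=not, Scavenge line fails=occurs → at least one input occurs → occurs.
O2 supply 2 inoperative [AND]: Cylinder backup 2 inoperative=occurs, Backup supply hose 2 is inoperative=occurs, Secondary pipeline inlet 2 is out=occurs → all inputs occur → occurs.
Anesthesia gas delivery interrupted [OR]: Cylinder backup unavailable=not, O2 supply 2 inoperative=occurs, Reserve check valve 3 faulted=not → at least one input occurs → occurs.

Yes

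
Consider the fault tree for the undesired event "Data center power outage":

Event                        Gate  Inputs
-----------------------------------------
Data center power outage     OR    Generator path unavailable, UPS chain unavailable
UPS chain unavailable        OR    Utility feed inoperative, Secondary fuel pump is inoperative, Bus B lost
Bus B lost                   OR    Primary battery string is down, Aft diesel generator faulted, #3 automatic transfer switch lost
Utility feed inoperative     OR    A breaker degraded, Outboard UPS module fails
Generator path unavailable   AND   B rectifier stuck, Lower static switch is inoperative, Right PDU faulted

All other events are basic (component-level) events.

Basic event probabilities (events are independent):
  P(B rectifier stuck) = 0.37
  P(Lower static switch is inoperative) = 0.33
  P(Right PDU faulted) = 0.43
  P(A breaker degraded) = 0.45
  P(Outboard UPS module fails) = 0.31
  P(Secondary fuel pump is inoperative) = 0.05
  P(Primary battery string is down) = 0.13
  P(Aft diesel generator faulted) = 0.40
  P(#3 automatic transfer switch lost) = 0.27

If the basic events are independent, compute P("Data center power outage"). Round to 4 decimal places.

P(Generator path unavailable) [AND] = 0.37 × 0.33 × 0.43 = 0.052503
P(Utility feed inoperative) [OR] = 1 − (1−0.45) × (1−0.31) = 0.620500
P(Bus B lost) [OR] = 1 − (1−0.13) × (1−0.40) × (1−0.27) = 0.618940
P(UPS chain unavailable) [OR] = 1 − (1−0.620500) × (1−0.05) × (1−0.618940) = 0.862618
P(Data center power outage) [OR] = 1 − (1−0.052503) × (1−0.862618) = 0.869831
Rounded to 4 decimal places: P(Data center power outage) ≈ 0.8698.

0.8698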